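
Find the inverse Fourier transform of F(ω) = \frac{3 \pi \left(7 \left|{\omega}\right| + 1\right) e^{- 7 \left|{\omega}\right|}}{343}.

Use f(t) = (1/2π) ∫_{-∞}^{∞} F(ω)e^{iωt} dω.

f(t) = \frac{6}{\left(t^{2} + 49\right)^{2}}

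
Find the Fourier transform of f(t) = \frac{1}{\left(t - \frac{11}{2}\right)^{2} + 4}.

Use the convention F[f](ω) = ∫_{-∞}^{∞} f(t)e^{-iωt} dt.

F(ω) = \frac{\pi e^{- \frac{11 i \omega}{2} - 2 \left|{\omega}\right|}}{2}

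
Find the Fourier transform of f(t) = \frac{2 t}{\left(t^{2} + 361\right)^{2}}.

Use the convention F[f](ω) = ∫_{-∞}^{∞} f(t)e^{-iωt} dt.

F(ω) = - \frac{i \pi \omega e^{- 19 \left|{\omega}\right|}}{19}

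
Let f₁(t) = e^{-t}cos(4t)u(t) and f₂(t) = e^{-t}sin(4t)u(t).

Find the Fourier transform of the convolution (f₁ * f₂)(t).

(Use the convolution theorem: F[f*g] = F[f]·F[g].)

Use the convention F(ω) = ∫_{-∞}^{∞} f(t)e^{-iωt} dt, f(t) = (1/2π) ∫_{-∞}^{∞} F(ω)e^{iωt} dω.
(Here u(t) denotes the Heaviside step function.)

F[f₁*f₂](ω) = \frac{4 \left(i \omega + 1\right)}{\left(\left(i \omega + 1\right)^{2} + 16\right)^{2}}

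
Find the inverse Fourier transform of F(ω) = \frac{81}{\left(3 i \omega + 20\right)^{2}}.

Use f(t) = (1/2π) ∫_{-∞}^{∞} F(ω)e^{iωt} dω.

f(t) = 9 t e^{- \frac{20 t}{3}} u\left(t\right)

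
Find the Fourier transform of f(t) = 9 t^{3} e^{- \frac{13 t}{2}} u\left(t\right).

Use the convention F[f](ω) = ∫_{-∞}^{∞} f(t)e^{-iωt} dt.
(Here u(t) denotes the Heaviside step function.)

F(ω) = \frac{864}{\left(2 i \omega + 13\right)^{4}}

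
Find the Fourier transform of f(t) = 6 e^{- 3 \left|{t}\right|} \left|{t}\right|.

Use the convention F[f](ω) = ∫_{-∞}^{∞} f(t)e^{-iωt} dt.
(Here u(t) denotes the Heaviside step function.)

F(ω) = \frac{12 \left(9 - \omega^{2}\right)}{\left(\omega^{2} + 9\right)^{2}}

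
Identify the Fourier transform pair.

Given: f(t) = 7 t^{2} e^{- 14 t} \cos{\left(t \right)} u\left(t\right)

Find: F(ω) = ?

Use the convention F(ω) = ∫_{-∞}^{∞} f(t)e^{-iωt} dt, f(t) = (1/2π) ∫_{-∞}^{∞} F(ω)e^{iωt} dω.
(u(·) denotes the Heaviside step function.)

F(ω) = \frac{14 \left(- 3 i \omega + \left(i \omega + 14\right)^{3} - 42\right)}{\left(\left(i \omega + 14\right)^{2} + 1\right)^{3}}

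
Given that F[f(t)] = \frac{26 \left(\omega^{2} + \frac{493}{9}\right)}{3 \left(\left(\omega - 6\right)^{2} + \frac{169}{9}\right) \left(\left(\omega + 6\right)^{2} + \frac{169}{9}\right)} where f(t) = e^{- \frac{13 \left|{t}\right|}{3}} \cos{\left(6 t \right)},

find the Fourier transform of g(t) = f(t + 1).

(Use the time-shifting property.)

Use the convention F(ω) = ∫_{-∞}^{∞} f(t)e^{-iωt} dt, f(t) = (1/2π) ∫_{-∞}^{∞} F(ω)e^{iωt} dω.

F[g](ω) = \frac{\left(702 \omega^{2} + 38454\right) e^{i \omega}}{81 \omega^{4} - 2790 \omega^{2} + 243049}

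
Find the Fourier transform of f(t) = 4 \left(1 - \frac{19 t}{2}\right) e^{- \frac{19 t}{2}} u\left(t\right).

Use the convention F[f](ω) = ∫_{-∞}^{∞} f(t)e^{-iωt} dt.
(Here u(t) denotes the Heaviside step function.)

F(ω) = \frac{16 i \omega}{- 4 \omega^{2} + 76 i \omega + 361}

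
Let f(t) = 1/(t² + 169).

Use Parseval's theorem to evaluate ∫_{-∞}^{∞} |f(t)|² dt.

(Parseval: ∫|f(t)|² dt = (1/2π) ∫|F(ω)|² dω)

∫|f(t)|² dt = \frac{\pi}{4394}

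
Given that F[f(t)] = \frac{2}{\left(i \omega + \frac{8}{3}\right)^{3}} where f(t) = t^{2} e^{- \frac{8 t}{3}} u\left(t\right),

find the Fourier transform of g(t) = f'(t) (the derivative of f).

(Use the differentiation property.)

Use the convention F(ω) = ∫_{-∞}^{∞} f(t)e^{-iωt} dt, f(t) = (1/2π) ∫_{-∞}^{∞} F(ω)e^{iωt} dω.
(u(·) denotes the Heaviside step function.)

F[g](ω) = \frac{54 i \omega}{\left(3 i \omega + 8\right)^{3}}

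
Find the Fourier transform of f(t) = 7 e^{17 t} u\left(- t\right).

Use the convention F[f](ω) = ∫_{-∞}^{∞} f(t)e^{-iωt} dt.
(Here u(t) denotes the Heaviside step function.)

F(ω) = - \frac{7}{i \omega - 17}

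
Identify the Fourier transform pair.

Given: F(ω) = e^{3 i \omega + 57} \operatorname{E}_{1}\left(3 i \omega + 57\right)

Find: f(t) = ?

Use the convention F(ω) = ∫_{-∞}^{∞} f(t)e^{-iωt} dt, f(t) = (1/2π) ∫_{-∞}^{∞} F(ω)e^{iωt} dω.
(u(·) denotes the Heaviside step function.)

f(t) = \frac{e^{- 19 t} u\left(t\right)}{t + 3}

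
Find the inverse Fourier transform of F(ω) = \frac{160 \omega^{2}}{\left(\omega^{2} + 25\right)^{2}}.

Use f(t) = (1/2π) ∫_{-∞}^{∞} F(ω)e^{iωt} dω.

f(t) = 8 \left(1 - 5 \left|{t}\right|\right) e^{- 5 \left|{t}\right|}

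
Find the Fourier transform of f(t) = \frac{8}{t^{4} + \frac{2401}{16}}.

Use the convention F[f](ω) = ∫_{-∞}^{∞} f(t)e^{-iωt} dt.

F(ω) = \frac{64 \pi e^{- \frac{7 \sqrt{2} \left|{\omega}\right|}{4}} \sin{\left(\frac{7 \sqrt{2} \left|{\omega}\right|}{4} + \frac{\pi}{4} \right)}}{343}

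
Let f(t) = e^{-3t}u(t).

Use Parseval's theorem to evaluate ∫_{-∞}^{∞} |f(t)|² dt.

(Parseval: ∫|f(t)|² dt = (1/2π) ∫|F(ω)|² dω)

∫|f(t)|² dt = \frac{1}{6}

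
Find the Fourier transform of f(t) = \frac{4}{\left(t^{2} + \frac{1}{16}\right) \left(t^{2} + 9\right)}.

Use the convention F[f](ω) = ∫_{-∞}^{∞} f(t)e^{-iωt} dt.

F(ω) = - \frac{64 \pi e^{- 3 \left|{\omega}\right|}}{429} + \frac{256 \pi e^{- \frac{\left|{\omega}\right|}{4}}}{143}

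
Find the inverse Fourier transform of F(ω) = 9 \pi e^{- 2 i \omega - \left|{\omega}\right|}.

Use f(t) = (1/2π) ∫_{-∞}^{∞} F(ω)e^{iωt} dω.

f(t) = \frac{9}{\left(t - 2\right)^{2} + 1}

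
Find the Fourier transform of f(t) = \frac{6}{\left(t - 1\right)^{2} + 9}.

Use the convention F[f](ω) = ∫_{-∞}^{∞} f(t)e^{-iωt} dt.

F(ω) = 2 \pi e^{- i \omega - 3 \left|{\omega}\right|}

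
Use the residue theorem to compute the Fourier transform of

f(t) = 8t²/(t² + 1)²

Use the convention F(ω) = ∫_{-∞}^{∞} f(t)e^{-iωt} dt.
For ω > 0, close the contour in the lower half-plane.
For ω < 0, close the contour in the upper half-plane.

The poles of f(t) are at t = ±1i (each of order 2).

Let g(z) = f(z)e^{-iωz}; for large |z| the factor e^{-iωz} decays in the lower half-plane when ω > 0 and in the upper half-plane when ω < 0.

Case ω > 0 (lower half-plane, clockwise contour ⇒ F(ω) = -2πi·ΣRes):
  Res_{z = - i} g(z) = 2 i \left(1 - \omega\right) e^{- \omega} (pole of order 2)
  F(ω) = -2πi·ΣRes = 4 \pi \left(1 - \omega\right) e^{- \omega}

Case ω < 0 (upper half-plane, counterclockwise contour ⇒ F(ω) = +2πi·ΣRes):
  Res_{z = i} g(z) = 2 i \left(- \omega - 1\right) e^{\omega} (pole of order 2)
  F(ω) = 2πi·ΣRes = 4 \pi \left(\omega + 1\right) e^{\omega}

Both cases combine into a single formula in |ω|:

F(ω) = 4 \pi \left(1 - \left|{\omega}\right|\right) e^{- \left|{\omega}\right|}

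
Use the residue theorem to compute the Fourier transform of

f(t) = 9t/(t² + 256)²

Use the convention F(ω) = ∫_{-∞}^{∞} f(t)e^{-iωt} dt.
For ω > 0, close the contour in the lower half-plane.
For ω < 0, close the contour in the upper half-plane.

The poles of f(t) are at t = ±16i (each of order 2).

Let g(z) = f(z)e^{-iωz}; for large |z| the factor e^{-iωz} decays in the lower half-plane when ω > 0 and in the upper half-plane when ω < 0.

Case ω > 0 (lower half-plane, clockwise contour ⇒ F(ω) = -2πi·ΣRes):
  Res_{z = - 16 i} g(z) = \frac{9 \omega e^{- 16 \omega}}{64} (pole of order 2)
  F(ω) = -2πi·ΣRes = - \frac{9 i \pi \omega e^{- 16 \omega}}{32}

Case ω < 0 (upper half-plane, counterclockwise contour ⇒ F(ω) = +2πi·ΣRes):
  Res_{z = 16 i} g(z) = - \frac{9 \omega e^{16 \omega}}{64} (pole of order 2)
  F(ω) = 2πi·ΣRes = - \frac{9 i \pi \omega e^{16 \omega}}{32}

Both cases combine into a single formula in |ω|:

F(ω) = - \frac{9 i \pi \omega e^{- 16 \left|{\omega}\right|}}{32}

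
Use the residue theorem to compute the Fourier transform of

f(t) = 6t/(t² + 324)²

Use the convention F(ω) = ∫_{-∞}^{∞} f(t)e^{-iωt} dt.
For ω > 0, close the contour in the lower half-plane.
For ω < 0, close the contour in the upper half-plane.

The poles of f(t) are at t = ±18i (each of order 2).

Let g(z) = f(z)e^{-iωz}; for large |z| the factor e^{-iωz} decays in the lower half-plane when ω > 0 and in the upper half-plane when ω < 0.

Case ω > 0 (lower half-plane, clockwise contour ⇒ F(ω) = -2πi·ΣRes):
  Res_{z = - 18 i} g(z) = \frac{\omega e^{- 18 \omega}}{12} (pole of order 2)
  F(ω) = -2πi·ΣRes = - \frac{i \pi \omega e^{- 18 \omega}}{6}

Case ω < 0 (upper half-plane, counterclockwise contour ⇒ F(ω) = +2πi·ΣRes):
  Res_{z = 18 i} g(z) = - \frac{\omega e^{18 \omega}}{12} (pole of order 2)
  F(ω) = 2πi·ΣRes = - \frac{i \pi \omega e^{18 \omega}}{6}

Both cases combine into a single formula in |ω|:

F(ω) = - \frac{i \pi \omega e^{- 18 \left|{\omega}\right|}}{6}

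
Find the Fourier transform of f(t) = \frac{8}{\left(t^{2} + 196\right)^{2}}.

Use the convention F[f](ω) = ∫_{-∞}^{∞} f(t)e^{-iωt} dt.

F(ω) = \frac{\pi \left(14 \left|{\omega}\right| + 1\right) e^{- 14 \left|{\omega}\right|}}{686}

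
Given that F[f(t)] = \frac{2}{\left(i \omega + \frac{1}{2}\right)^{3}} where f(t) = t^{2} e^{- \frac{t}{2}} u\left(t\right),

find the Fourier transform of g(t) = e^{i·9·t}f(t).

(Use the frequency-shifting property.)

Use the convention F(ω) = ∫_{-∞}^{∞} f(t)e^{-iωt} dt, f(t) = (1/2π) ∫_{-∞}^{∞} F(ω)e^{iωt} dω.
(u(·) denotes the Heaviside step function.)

F[g](ω) = \frac{16}{\left(2 i \left(\omega - 9\right) + 1\right)^{3}}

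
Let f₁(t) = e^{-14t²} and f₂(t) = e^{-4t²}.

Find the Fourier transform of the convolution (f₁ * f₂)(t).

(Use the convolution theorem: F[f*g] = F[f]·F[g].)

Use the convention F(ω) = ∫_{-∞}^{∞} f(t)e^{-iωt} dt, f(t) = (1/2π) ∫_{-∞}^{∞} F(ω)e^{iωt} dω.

F[f₁*f₂](ω) = \frac{\sqrt{14} \pi e^{- \frac{9 \omega^{2}}{112}}}{28}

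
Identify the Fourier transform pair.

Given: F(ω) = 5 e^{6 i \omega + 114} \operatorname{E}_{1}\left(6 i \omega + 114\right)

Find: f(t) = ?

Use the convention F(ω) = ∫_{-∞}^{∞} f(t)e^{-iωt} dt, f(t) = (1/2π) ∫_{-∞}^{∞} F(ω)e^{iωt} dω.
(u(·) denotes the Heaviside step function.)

f(t) = \frac{5 e^{- 19 t} u\left(t\right)}{t + 6}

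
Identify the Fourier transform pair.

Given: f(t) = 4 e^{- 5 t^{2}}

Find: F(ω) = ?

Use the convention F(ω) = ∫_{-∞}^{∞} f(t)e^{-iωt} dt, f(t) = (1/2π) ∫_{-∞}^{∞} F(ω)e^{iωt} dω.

F(ω) = \frac{4 \sqrt{5} \sqrt{\pi} e^{- \frac{\omega^{2}}{20}}}{5}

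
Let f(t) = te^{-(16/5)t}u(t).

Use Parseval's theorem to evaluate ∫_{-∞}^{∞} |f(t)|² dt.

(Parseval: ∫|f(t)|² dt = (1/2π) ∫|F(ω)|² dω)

∫|f(t)|² dt = \frac{125}{16384}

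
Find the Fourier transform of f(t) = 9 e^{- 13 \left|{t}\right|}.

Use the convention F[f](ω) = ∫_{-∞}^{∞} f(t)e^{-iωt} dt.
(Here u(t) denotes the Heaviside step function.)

F(ω) = \frac{234}{\omega^{2} + 169}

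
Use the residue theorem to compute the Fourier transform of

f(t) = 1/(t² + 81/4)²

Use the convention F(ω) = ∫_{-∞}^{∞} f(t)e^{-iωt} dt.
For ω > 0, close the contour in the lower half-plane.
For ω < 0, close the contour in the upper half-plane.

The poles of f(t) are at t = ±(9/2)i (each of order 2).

Let g(z) = f(z)e^{-iωz}; for large |z| the factor e^{-iωz} decays in the lower half-plane when ω > 0 and in the upper half-plane when ω < 0.

Case ω > 0 (lower half-plane, clockwise contour ⇒ F(ω) = -2πi·ΣRes):
  Res_{z = - \frac{9 i}{2}} g(z) = \frac{i \left(9 \omega + 2\right) e^{- \frac{9 \omega}{2}}}{729} (pole of order 2)
  F(ω) = -2πi·ΣRes = \frac{2 \pi \left(9 \omega + 2\right) e^{- \frac{9 \omega}{2}}}{729}

Case ω < 0 (upper half-plane, counterclockwise contour ⇒ F(ω) = +2πi·ΣRes):
  Res_{z = \frac{9 i}{2}} g(z) = \frac{i \left(9 \omega - 2\right) e^{\frac{9 \omega}{2}}}{729} (pole of order 2)
  F(ω) = 2πi·ΣRes = \frac{2 \pi \left(2 - 9 \omega\right) e^{\frac{9 \omega}{2}}}{729}

Both cases combine into a single formula in |ω|:

F(ω) = \frac{2 \pi \left(9 \left|{\omega}\right| + 2\right) e^{- \frac{9 \left|{\omega}\right|}{2}}}{729}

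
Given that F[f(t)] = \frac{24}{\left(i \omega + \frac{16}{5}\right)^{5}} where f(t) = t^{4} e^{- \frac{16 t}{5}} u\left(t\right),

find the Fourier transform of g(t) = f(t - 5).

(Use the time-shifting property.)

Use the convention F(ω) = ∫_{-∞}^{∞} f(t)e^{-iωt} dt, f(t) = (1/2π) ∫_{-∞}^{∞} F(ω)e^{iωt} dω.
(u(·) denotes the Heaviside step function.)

F[g](ω) = \frac{75000 e^{- 5 i \omega}}{\left(5 i \omega + 16\right)^{5}}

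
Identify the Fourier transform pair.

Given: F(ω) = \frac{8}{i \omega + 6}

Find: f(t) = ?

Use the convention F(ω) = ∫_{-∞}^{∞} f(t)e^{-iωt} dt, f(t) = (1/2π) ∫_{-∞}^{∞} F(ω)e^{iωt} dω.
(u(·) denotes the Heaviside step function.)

f(t) = 8 e^{- 6 t} u\left(t\right)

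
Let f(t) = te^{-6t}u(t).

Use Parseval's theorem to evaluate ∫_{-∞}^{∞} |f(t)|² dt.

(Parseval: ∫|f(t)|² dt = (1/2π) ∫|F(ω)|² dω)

∫|f(t)|² dt = \frac{1}{864}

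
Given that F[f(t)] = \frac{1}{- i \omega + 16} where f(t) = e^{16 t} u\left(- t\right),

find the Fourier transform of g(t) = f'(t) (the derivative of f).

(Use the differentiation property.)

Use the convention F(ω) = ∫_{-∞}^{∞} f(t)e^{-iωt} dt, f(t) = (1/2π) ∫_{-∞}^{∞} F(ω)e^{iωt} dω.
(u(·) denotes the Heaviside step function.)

F[g](ω) = - \frac{\omega}{\omega + 16 i}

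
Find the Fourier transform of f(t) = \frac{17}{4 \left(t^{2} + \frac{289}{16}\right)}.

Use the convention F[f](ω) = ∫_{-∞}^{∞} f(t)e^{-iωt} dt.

F(ω) = \pi e^{- \frac{17 \left|{\omega}\right|}{4}}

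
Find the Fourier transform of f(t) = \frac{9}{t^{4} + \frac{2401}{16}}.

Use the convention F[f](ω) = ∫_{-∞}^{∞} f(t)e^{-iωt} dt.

F(ω) = \frac{72 \pi e^{- \frac{7 \sqrt{2} \left|{\omega}\right|}{4}} \sin{\left(\frac{7 \sqrt{2} \left|{\omega}\right|}{4} + \frac{\pi}{4} \right)}}{343}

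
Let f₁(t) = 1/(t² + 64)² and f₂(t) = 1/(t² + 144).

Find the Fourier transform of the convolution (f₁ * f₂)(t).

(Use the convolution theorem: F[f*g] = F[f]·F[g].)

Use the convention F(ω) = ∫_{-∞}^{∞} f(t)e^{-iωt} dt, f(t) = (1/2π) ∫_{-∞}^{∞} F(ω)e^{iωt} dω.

F[f₁*f₂](ω) = \frac{\pi^{2} \left(8 \left|{\omega}\right| + 1\right) e^{- 20 \left|{\omega}\right|}}{12288}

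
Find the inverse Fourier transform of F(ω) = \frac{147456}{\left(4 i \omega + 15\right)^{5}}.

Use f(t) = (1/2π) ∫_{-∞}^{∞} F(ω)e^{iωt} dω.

f(t) = 6 t^{4} e^{- \frac{15 t}{4}} u\left(t\right)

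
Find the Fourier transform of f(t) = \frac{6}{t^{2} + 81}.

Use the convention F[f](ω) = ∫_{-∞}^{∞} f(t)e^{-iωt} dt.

F(ω) = \frac{2 \pi e^{- 9 \left|{\omega}\right|}}{3}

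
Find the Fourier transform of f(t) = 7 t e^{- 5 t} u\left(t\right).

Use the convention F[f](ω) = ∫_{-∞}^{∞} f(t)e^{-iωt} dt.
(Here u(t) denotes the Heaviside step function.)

F(ω) = \frac{7}{\left(i \omega + 5\right)^{2}}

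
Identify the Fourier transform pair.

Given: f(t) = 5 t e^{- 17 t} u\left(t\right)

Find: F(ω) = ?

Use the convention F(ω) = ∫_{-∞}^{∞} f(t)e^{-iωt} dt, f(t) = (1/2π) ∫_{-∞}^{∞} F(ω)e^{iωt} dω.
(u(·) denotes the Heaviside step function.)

F(ω) = \frac{5}{\left(i \omega + 17\right)^{2}}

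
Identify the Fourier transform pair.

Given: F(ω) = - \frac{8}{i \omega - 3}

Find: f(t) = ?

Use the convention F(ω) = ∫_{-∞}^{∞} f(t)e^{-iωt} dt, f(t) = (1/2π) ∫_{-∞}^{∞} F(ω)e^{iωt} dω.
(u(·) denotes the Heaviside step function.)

f(t) = 8 e^{3 t} u\left(- t\right)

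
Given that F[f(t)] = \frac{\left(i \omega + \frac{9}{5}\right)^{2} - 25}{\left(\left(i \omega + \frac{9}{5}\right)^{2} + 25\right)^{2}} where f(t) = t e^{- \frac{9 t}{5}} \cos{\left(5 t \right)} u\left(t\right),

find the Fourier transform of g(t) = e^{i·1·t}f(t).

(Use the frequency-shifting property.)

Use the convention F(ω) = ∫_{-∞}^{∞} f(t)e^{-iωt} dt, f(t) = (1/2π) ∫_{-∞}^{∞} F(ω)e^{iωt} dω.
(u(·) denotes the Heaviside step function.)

F[g](ω) = \frac{25 \left(\left(5 i \left(\omega - 1\right) + 9\right)^{2} - 625\right)}{\left(\left(5 i \left(\omega - 1\right) + 9\right)^{2} + 625\right)^{2}}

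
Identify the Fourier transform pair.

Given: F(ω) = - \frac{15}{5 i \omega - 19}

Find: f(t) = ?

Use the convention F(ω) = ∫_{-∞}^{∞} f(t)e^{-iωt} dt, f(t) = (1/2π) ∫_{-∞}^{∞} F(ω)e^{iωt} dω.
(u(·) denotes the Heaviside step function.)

f(t) = 3 e^{\frac{19 t}{5}} u\left(- t\right)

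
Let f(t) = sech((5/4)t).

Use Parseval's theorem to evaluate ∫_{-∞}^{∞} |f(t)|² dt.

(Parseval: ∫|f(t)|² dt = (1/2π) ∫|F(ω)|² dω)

∫|f(t)|² dt = \frac{8}{5}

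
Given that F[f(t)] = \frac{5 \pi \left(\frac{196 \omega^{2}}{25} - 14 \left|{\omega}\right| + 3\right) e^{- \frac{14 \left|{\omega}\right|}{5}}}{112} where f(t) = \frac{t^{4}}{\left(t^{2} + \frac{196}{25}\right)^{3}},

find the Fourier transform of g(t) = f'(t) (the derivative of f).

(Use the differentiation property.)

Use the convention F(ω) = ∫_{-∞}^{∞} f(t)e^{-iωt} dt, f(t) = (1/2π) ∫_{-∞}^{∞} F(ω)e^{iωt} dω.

F[g](ω) = \frac{i \pi \omega \left(196 \omega^{2} - 350 \left|{\omega}\right| + 75\right) e^{- \frac{14 \left|{\omega}\right|}{5}}}{560}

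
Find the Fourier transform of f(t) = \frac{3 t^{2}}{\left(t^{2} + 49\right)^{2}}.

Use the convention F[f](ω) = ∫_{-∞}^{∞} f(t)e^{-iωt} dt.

F(ω) = \frac{3 \pi \left(1 - 7 \left|{\omega}\right|\right) e^{- 7 \left|{\omega}\right|}}{14}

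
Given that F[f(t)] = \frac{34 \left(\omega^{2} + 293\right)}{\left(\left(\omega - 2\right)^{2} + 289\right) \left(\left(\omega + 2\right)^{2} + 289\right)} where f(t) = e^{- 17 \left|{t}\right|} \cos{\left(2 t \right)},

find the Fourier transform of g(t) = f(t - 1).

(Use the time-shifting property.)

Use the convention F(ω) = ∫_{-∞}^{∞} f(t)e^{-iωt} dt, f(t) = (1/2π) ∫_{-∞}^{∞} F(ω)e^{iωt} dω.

F[g](ω) = \frac{34 \left(\omega^{2} + 293\right) e^{- i \omega}}{\omega^{4} + 570 \omega^{2} + 85849}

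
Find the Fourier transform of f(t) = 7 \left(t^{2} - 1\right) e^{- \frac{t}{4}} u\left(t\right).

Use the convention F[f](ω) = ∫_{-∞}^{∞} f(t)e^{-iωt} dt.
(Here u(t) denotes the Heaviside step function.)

F(ω) = \frac{28 \left(128 i \omega - \left(4 i \omega + 1\right)^{3} + 32\right)}{\left(4 i \omega + 1\right)^{4}}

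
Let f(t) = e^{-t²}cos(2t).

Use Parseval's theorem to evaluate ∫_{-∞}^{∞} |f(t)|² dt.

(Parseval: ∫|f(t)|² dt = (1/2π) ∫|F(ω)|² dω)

∫|f(t)|² dt = \frac{\sqrt{2} \sqrt{\pi} \left(1 + e^{2}\right)}{4 e^{2}}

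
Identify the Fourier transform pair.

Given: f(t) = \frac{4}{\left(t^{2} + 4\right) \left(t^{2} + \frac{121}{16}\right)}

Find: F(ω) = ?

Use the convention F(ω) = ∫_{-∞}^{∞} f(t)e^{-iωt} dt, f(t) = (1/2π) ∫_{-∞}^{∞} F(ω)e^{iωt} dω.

F(ω) = \frac{32 \pi e^{- 2 \left|{\omega}\right|}}{57} - \frac{256 \pi e^{- \frac{11 \left|{\omega}\right|}{4}}}{627}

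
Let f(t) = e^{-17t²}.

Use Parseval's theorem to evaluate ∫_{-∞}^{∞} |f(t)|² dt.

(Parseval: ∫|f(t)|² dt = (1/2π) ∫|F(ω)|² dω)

∫|f(t)|² dt = \frac{\sqrt{34} \sqrt{\pi}}{34}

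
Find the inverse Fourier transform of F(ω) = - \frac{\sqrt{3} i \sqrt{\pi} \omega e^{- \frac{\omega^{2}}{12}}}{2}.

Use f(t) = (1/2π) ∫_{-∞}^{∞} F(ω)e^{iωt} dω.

f(t) = 9 t e^{- 3 t^{2}}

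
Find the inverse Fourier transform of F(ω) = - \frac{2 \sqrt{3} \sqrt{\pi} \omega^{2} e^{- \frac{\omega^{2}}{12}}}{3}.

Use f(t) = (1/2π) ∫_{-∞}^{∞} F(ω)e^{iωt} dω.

f(t) = 6 \left(12 t^{2} - 2\right) e^{- 3 t^{2}}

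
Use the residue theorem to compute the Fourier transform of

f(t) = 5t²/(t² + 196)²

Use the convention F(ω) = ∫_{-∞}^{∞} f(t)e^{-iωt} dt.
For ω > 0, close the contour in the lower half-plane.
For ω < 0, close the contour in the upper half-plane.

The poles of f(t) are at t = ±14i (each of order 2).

Let g(z) = f(z)e^{-iωz}; for large |z| the factor e^{-iωz} decays in the lower half-plane when ω > 0 and in the upper half-plane when ω < 0.

Case ω > 0 (lower half-plane, clockwise contour ⇒ F(ω) = -2πi·ΣRes):
  Res_{z = - 14 i} g(z) = \frac{5 i \left(1 - 14 \omega\right) e^{- 14 \omega}}{56} (pole of order 2)
  F(ω) = -2πi·ΣRes = \frac{5 \pi \left(1 - 14 \omega\right) e^{- 14 \omega}}{28}

Case ω < 0 (upper half-plane, counterclockwise contour ⇒ F(ω) = +2πi·ΣRes):
  Res_{z = 14 i} g(z) = \frac{5 i \left(- 14 \omega - 1\right) e^{14 \omega}}{56} (pole of order 2)
  F(ω) = 2πi·ΣRes = \frac{5 \pi \left(14 \omega + 1\right) e^{14 \omega}}{28}

Both cases combine into a single formula in |ω|:

F(ω) = \frac{5 \pi \left(1 - 14 \left|{\omega}\right|\right) e^{- 14 \left|{\omega}\right|}}{28}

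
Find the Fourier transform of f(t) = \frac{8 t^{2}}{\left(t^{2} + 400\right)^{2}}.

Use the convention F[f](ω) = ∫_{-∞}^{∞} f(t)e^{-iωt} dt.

F(ω) = \frac{\pi \left(1 - 20 \left|{\omega}\right|\right) e^{- 20 \left|{\omega}\right|}}{5}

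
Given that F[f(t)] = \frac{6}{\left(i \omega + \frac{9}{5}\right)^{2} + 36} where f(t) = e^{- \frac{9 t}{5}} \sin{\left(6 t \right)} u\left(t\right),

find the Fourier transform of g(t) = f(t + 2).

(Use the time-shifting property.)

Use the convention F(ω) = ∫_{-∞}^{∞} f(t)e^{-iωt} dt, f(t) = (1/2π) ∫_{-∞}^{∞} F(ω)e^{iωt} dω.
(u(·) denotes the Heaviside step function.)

F[g](ω) = \frac{150 e^{2 i \omega}}{\left(5 i \omega + 9\right)^{2} + 900}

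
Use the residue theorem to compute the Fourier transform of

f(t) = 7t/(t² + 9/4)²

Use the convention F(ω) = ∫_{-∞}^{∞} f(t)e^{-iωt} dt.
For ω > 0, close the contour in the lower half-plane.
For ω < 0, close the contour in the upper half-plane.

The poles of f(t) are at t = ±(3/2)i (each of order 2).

Let g(z) = f(z)e^{-iωz}; for large |z| the factor e^{-iωz} decays in the lower half-plane when ω > 0 and in the upper half-plane when ω < 0.

Case ω > 0 (lower half-plane, clockwise contour ⇒ F(ω) = -2πi·ΣRes):
  Res_{z = - \frac{3 i}{2}} g(z) = \frac{7 \omega e^{- \frac{3 \omega}{2}}}{6} (pole of order 2)
  F(ω) = -2πi·ΣRes = - \frac{7 i \pi \omega e^{- \frac{3 \omega}{2}}}{3}

Case ω < 0 (upper half-plane, counterclockwise contour ⇒ F(ω) = +2πi·ΣRes):
  Res_{z = \frac{3 i}{2}} g(z) = - \frac{7 \omega e^{\frac{3 \omega}{2}}}{6} (pole of order 2)
  F(ω) = 2πi·ΣRes = - \frac{7 i \pi \omega e^{\frac{3 \omega}{2}}}{3}

Both cases combine into a single formula in |ω|:

F(ω) = - \frac{7 i \pi \omega e^{- \frac{3 \left|{\omega}\right|}{2}}}{3}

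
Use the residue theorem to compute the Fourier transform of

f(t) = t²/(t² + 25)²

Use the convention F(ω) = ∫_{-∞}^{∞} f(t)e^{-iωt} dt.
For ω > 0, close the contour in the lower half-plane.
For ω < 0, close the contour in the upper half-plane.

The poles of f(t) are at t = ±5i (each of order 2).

Let g(z) = f(z)e^{-iωz}; for large |z| the factor e^{-iωz} decays in the lower half-plane when ω > 0 and in the upper half-plane when ω < 0.

Case ω > 0 (lower half-plane, clockwise contour ⇒ F(ω) = -2πi·ΣRes):
  Res_{z = - 5 i} g(z) = \frac{i \left(1 - 5 \omega\right) e^{- 5 \omega}}{20} (pole of order 2)
  F(ω) = -2πi·ΣRes = \frac{\pi \left(1 - 5 \omega\right) e^{- 5 \omega}}{10}

Case ω < 0 (upper half-plane, counterclockwise contour ⇒ F(ω) = +2πi·ΣRes):
  Res_{z = 5 i} g(z) = \frac{i \left(- 5 \omega - 1\right) e^{5 \omega}}{20} (pole of order 2)
  F(ω) = 2πi·ΣRes = \frac{\pi \left(5 \omega + 1\right) e^{5 \omega}}{10}

Both cases combine into a single formula in |ω|:

F(ω) = \frac{\pi \left(1 - 5 \left|{\omega}\right|\right) e^{- 5 \left|{\omega}\right|}}{10}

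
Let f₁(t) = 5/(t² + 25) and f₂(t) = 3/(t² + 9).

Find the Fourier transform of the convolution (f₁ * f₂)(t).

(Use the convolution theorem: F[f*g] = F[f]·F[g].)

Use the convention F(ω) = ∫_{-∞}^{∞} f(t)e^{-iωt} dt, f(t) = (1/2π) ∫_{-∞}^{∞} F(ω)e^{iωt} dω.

F[f₁*f₂](ω) = \pi^{2} e^{- 8 \left|{\omega}\right|}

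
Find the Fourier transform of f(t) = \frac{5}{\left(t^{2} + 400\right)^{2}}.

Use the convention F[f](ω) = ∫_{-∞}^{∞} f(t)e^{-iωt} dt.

F(ω) = \frac{\pi \left(20 \left|{\omega}\right| + 1\right) e^{- 20 \left|{\omega}\right|}}{3200}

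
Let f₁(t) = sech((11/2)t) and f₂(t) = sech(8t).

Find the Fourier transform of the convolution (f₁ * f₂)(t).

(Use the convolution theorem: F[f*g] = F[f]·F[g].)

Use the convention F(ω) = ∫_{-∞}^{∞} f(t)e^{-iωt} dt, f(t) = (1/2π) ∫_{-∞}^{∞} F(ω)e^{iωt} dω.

F[f₁*f₂](ω) = \frac{\pi^{2}}{44 \cosh{\left(\frac{\pi \omega}{16} \right)} \cosh{\left(\frac{\pi \omega}{11} \right)}}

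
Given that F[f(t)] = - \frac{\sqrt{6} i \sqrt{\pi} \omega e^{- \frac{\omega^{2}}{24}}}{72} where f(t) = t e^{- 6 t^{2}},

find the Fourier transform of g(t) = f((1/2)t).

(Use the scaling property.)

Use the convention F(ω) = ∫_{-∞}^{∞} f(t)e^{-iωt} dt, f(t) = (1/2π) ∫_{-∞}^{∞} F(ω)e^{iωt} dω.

F[g](ω) = - \frac{\sqrt{6} i \sqrt{\pi} \omega e^{- \frac{\omega^{2}}{6}}}{18}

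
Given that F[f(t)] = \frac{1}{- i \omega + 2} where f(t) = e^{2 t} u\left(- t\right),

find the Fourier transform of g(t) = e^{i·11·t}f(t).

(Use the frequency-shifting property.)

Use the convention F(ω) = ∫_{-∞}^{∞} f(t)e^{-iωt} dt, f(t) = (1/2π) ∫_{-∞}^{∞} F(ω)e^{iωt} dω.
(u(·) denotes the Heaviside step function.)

F[g](ω) = \frac{i}{\omega - 11 + 2 i}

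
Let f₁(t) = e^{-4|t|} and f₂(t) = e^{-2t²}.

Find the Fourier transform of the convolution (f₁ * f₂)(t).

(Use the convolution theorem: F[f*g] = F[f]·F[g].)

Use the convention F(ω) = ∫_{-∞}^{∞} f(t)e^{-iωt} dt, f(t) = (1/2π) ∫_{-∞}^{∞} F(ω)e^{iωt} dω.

F[f₁*f₂](ω) = \frac{4 \sqrt{2} \sqrt{\pi} e^{- \frac{\omega^{2}}{8}}}{\omega^{2} + 16}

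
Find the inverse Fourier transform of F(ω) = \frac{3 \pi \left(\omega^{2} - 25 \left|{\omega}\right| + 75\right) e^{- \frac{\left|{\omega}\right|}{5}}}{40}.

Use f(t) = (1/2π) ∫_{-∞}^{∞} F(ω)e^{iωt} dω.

f(t) = \frac{3 t^{4}}{\left(t^{2} + \frac{1}{25}\right)^{3}}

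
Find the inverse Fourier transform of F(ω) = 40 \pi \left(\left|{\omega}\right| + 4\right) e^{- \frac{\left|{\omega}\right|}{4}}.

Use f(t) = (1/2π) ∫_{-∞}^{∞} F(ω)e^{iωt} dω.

f(t) = \frac{5}{\left(t^{2} + \frac{1}{16}\right)^{2}}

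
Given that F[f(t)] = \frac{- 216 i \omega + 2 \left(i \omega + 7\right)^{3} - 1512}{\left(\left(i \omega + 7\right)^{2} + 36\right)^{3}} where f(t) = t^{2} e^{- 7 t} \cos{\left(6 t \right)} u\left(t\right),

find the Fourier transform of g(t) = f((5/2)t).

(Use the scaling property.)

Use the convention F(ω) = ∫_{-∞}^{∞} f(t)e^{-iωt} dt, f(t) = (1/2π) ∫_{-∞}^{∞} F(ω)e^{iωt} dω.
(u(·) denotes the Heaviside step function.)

F[g](ω) = \frac{100 \left(- 5400 i \omega + \left(2 i \omega + 35\right)^{3} - 94500\right)}{\left(\left(2 i \omega + 35\right)^{2} + 900\right)^{3}}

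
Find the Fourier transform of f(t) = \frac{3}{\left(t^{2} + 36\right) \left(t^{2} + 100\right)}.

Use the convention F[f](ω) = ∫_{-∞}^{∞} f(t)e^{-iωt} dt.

F(ω) = \frac{\pi \left(5 e^{4 \left|{\omega}\right|} - 3\right) e^{- 10 \left|{\omega}\right|}}{640}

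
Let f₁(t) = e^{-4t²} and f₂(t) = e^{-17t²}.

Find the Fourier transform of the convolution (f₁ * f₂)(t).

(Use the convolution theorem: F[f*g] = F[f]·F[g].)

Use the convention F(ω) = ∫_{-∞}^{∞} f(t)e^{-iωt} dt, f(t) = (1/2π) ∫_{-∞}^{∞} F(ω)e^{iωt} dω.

F[f₁*f₂](ω) = \frac{\sqrt{17} \pi e^{- \frac{21 \omega^{2}}{272}}}{34}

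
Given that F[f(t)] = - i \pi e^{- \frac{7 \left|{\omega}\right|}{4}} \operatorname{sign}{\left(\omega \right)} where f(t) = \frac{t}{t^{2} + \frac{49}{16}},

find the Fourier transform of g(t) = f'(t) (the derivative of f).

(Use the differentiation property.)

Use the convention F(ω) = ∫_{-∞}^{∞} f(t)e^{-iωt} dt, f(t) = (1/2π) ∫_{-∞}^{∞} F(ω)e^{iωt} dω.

F[g](ω) = \pi \omega e^{- \frac{7 \left|{\omega}\right|}{4}} \operatorname{sign}{\left(\omega \right)}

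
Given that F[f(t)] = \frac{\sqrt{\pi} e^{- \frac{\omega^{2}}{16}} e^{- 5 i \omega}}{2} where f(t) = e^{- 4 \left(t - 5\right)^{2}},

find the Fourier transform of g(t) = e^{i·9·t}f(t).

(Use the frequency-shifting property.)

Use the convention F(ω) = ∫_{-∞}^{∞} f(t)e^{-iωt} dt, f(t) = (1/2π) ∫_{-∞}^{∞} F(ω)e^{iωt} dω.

F[g](ω) = \frac{\sqrt{\pi} e^{- \frac{\left(\omega - 9\right) \left(\omega - 9 + 80 i\right)}{16}}}{2}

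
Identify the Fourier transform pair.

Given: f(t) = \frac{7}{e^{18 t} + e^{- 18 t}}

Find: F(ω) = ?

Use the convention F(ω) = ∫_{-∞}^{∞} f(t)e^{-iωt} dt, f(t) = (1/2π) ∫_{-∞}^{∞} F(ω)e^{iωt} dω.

F(ω) = \frac{7 \pi}{36 \cosh{\left(\frac{\pi \omega}{36} \right)}}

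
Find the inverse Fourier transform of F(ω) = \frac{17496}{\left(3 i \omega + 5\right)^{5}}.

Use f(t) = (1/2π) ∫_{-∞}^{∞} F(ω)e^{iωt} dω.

f(t) = 3 t^{4} e^{- \frac{5 t}{3}} u\left(t\right)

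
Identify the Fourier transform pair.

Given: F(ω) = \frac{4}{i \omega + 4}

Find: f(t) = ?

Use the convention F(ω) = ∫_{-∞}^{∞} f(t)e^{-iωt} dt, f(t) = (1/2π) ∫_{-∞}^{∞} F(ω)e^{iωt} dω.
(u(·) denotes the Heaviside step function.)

f(t) = 4 e^{- 4 t} u\left(t\right)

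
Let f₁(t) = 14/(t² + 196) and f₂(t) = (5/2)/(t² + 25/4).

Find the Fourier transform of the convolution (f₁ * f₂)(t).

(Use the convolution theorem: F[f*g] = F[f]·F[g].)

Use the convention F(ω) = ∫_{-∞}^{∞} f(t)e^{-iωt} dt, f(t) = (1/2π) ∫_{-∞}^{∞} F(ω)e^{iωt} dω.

F[f₁*f₂](ω) = \pi^{2} e^{- \frac{33 \left|{\omega}\right|}{2}}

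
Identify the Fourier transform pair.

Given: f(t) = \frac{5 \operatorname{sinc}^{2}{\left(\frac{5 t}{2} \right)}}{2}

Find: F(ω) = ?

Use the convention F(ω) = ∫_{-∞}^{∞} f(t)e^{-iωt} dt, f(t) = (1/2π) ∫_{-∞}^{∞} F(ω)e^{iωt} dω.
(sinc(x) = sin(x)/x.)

F(ω) = \begin{cases} \frac{\pi \left(5 - \left|{\omega}\right|\right)}{5} & \text{for}\: \omega > -5 \wedge \omega < 5 \\0 & \text{otherwise} \end{cases}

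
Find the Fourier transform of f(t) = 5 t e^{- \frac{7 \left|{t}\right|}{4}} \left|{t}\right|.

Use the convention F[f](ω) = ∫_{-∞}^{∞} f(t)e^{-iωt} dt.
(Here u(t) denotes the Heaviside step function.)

F(ω) = \frac{5120 i \omega \left(16 \omega^{2} - 147\right)}{\left(16 \omega^{2} + 49\right)^{3}}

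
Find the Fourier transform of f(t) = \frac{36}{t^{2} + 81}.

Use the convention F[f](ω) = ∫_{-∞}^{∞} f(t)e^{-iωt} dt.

F(ω) = 4 \pi e^{- 9 \left|{\omega}\right|}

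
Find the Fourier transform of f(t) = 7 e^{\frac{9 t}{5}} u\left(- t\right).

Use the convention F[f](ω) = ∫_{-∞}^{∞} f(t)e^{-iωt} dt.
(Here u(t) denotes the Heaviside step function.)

F(ω) = - \frac{35}{5 i \omega - 9}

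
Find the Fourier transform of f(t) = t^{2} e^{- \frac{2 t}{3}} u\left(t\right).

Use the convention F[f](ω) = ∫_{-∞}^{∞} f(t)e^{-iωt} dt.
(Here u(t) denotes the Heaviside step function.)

F(ω) = \frac{54}{\left(3 i \omega + 2\right)^{3}}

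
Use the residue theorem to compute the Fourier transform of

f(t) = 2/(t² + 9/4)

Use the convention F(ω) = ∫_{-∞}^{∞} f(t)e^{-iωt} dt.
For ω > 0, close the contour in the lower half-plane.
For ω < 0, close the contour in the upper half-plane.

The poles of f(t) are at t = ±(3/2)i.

Let g(z) = f(z)e^{-iωz}; for large |z| the factor e^{-iωz} decays in the lower half-plane when ω > 0 and in the upper half-plane when ω < 0.

Case ω > 0 (lower half-plane, clockwise contour ⇒ F(ω) = -2πi·ΣRes):
  Res_{z = - \frac{3 i}{2}} g(z) = \frac{2 i e^{- \frac{3 \omega}{2}}}{3}
  F(ω) = -2πi·ΣRes = \frac{4 \pi e^{- \frac{3 \omega}{2}}}{3}

Case ω < 0 (upper half-plane, counterclockwise contour ⇒ F(ω) = +2πi·ΣRes):
  Res_{z = \frac{3 i}{2}} g(z) = - \frac{2 i e^{\frac{3 \omega}{2}}}{3}
  F(ω) = 2πi·ΣRes = \frac{4 \pi e^{\frac{3 \omega}{2}}}{3}

Both cases combine into a single formula in |ω|:

F(ω) = \frac{4 \pi e^{- \frac{3 \left|{\omega}\right|}{2}}}{3}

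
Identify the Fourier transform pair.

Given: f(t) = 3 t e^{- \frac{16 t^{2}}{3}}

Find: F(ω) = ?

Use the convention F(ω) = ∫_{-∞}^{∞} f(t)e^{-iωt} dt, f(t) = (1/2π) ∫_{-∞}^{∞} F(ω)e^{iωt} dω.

F(ω) = - \frac{9 \sqrt{3} i \sqrt{\pi} \omega e^{- \frac{3 \omega^{2}}{64}}}{128}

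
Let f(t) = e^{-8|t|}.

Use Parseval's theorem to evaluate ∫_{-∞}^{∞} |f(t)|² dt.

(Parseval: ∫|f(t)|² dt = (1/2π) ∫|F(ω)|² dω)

∫|f(t)|² dt = \frac{1}{8}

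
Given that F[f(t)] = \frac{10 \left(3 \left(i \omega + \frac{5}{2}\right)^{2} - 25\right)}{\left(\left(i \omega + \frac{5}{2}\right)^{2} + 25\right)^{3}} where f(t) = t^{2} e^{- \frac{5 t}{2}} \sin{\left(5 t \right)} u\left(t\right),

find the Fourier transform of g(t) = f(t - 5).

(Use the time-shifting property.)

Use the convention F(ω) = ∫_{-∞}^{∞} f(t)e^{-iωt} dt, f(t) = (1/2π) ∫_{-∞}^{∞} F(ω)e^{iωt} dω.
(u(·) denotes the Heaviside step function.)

F[g](ω) = \frac{160 \left(3 \left(2 i \omega + 5\right)^{2} - 100\right) e^{- 5 i \omega}}{\left(\left(2 i \omega + 5\right)^{2} + 100\right)^{3}}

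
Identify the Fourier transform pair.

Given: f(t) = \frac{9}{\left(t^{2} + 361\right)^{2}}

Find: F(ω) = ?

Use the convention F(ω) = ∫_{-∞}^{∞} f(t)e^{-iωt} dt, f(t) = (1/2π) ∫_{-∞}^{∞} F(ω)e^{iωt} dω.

F(ω) = \frac{9 \pi \left(19 \left|{\omega}\right| + 1\right) e^{- 19 \left|{\omega}\right|}}{13718}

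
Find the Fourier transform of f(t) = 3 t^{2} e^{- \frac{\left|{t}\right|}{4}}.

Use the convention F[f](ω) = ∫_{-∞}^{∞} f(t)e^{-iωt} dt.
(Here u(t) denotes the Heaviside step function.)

F(ω) = \frac{768 \left(1 - 48 \omega^{2}\right)}{\left(16 \omega^{2} + 1\right)^{3}}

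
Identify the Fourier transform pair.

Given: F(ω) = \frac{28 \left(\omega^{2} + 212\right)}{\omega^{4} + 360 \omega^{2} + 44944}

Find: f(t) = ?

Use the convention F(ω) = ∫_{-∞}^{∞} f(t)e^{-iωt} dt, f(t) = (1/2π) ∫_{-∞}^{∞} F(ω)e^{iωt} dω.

f(t) = e^{- 14 \left|{t}\right|} \cos{\left(4 t \right)}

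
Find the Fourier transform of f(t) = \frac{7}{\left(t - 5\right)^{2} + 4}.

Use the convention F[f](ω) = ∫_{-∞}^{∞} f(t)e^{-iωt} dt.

F(ω) = \frac{7 \pi e^{- 5 i \omega - 2 \left|{\omega}\right|}}{2}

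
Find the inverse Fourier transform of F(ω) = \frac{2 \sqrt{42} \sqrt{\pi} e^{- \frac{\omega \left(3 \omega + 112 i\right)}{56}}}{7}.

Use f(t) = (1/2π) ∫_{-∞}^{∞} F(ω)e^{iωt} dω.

f(t) = 4 e^{- \frac{14 \left(t - 2\right)^{2}}{3}}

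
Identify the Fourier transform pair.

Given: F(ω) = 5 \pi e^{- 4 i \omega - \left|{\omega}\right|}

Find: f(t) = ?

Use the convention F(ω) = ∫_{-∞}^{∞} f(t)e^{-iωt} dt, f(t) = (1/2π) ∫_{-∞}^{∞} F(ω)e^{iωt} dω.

f(t) = \frac{5}{\left(t - 4\right)^{2} + 1}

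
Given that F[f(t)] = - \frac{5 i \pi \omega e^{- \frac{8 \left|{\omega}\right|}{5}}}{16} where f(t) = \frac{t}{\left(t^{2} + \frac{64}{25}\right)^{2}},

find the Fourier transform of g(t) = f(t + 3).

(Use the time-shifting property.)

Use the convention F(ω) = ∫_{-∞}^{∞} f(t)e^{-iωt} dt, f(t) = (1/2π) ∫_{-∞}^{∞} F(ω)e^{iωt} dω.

F[g](ω) = - \frac{5 i \pi \omega e^{3 i \omega - \frac{8 \left|{\omega}\right|}{5}}}{16}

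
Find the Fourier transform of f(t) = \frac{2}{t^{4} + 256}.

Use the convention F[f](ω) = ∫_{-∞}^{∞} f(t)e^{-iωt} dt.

F(ω) = \frac{\pi e^{- 2 \sqrt{2} \left|{\omega}\right|} \sin{\left(2 \sqrt{2} \left|{\omega}\right| + \frac{\pi}{4} \right)}}{32}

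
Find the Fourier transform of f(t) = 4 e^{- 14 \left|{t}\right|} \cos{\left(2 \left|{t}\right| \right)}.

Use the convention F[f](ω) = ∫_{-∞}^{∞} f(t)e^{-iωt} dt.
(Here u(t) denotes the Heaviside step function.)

F(ω) = \frac{112 \left(\omega^{2} + 200\right)}{\omega^{4} + 384 \omega^{2} + 40000}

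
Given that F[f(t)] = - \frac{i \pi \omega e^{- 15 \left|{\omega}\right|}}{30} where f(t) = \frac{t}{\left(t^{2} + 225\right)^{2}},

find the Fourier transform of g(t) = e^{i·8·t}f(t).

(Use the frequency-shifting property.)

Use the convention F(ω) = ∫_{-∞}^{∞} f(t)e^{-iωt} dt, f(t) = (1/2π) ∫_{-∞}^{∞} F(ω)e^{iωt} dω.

F[g](ω) = \frac{i \pi \left(8 - \omega\right) e^{- 15 \left|{\omega - 8}\right|}}{30}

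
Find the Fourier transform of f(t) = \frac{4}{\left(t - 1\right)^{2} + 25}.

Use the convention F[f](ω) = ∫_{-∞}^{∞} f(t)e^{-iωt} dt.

F(ω) = \frac{4 \pi e^{- i \omega - 5 \left|{\omega}\right|}}{5}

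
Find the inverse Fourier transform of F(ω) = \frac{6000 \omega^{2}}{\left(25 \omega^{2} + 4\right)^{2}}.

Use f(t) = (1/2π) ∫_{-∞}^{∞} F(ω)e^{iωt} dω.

f(t) = 6 \left(1 - \frac{2 \left|{t}\right|}{5}\right) e^{- \frac{2 \left|{t}\right|}{5}}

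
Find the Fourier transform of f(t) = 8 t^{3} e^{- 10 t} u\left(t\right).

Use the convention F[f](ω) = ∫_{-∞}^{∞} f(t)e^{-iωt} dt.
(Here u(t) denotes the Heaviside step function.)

F(ω) = \frac{48}{\left(i \omega + 10\right)^{4}}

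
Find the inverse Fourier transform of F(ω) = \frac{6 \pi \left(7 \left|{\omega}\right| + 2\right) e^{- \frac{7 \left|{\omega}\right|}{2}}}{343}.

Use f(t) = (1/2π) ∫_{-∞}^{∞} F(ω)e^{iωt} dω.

f(t) = \frac{3}{\left(t^{2} + \frac{49}{4}\right)^{2}}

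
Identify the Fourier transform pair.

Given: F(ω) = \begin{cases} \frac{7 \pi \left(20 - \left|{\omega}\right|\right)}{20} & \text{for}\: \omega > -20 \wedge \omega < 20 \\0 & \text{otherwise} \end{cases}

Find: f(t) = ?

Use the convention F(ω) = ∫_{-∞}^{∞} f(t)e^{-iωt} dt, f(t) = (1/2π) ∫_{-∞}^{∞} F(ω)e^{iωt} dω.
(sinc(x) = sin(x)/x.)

f(t) = 70 \operatorname{sinc}^{2}{\left(10 t \right)}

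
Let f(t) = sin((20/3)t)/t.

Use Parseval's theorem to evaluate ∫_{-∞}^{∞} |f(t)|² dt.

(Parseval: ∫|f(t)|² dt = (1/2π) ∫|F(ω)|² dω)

∫|f(t)|² dt = \frac{20 \pi}{3}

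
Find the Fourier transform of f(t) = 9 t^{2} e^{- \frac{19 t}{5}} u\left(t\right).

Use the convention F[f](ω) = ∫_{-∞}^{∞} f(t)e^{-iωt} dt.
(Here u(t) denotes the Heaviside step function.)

F(ω) = \frac{2250}{\left(5 i \omega + 19\right)^{3}}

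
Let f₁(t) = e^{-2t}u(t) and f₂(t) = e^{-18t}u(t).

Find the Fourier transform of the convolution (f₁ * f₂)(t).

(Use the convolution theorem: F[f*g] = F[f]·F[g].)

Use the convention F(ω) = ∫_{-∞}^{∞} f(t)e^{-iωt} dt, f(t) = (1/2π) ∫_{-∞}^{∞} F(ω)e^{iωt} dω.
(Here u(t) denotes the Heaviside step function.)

F[f₁*f₂](ω) = \frac{1}{\left(i \omega + 2\right) \left(i \omega + 18\right)}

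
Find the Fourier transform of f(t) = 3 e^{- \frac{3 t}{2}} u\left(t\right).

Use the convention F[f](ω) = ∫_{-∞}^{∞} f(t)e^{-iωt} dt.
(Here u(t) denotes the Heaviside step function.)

F(ω) = \frac{6}{2 i \omega + 3}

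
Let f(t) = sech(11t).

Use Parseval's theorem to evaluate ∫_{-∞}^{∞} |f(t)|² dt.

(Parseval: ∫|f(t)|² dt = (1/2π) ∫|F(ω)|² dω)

∫|f(t)|² dt = \frac{2}{11}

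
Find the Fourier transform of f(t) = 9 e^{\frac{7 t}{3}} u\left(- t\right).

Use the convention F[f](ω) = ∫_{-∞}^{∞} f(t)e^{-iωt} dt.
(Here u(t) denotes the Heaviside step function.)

F(ω) = - \frac{27}{3 i \omega - 7}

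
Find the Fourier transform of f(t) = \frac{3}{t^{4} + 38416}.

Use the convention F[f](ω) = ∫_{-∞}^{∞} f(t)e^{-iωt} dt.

F(ω) = \frac{3 \pi e^{- 7 \sqrt{2} \left|{\omega}\right|} \sin{\left(7 \sqrt{2} \left|{\omega}\right| + \frac{\pi}{4} \right)}}{2744}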